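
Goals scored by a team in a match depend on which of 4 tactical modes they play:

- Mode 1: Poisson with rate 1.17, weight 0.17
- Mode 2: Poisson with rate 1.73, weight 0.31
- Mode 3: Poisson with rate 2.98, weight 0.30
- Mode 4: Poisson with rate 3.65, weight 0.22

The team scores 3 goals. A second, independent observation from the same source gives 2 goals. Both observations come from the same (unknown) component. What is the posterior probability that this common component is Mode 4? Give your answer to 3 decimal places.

P(component k | x) = w_k·f_k(x) / marginal(x), where marginal(x) = Σ_j w_j·f_j(x).
Since both observations come from the same component, the likelihood for component k is f_k(x₁)·f_k(x₂).
  f_1 = [0.082848] × [0.212431] = 0.0175994
  f_2 = [0.152988] × [0.265297] = 0.0405873
  f_3 = [0.224027] × [0.22553] = 0.0505248
  f_4 = [0.210646] × [0.173133] = 0.0364698
Unnormalised posteriors:
  w_1·f_1 = 0.17 × 0.0175994 = 0.00299191
  w_2·f_2 = 0.31 × 0.0405873 = 0.0125821
  w_3·f_3 = 0.30 × 0.0505248 = 0.0151575
  w_4·f_4 = 0.22 × 0.0364698 = 0.00802336
Marginal: 0.00299191 + 0.0125821 + 0.0151575 + 0.00802336 = 0.0387548
Responsibility of Mode 4: 0.00802336 / 0.0387548 ≈ 0.207

0.207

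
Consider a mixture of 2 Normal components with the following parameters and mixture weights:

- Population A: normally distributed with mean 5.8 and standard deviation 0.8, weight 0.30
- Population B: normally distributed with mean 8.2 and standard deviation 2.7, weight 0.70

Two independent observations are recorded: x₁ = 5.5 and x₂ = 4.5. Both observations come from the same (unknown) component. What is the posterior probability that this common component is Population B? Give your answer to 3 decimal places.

0.163

Posterior ∝ prior × likelihood, so P(k | x) ∝ P(Z=k) f_k(x); normalise over all components.
Since both observations come from the same component, the likelihood for component k is f_k(x₁)·f_k(x₂).
  L_A = [0.464819] × [0.133173] = 0.0619012
  L_B = [0.0896188] × [0.057778] = 0.00517799
Multiply by the mixture weights:
  P(Z=A)·L_A = 0.30 × 0.0619012 = 0.0185704
  P(Z=B)·L_B = 0.70 × 0.00517799 = 0.00362459
Denominator: 0.0185704 + 0.00362459 = 0.022195
So the posterior for Population B is 0.00362459 / 0.022195 ≈ 0.163.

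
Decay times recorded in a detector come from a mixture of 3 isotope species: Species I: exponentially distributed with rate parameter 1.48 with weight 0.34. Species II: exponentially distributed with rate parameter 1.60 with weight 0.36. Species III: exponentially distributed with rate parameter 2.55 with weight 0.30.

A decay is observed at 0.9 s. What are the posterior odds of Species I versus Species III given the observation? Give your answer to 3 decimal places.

1.723

Since P(k|x) ∝ π_k f_k(x), the posterior odds are π_i f_i(x) / (π_j f_j(x)).
Exponential densities:
  f_I = 0.390644
  f_II = 0.379084
  f_III = 0.256942
0.132819 / 0.0770825 ≈ 1.723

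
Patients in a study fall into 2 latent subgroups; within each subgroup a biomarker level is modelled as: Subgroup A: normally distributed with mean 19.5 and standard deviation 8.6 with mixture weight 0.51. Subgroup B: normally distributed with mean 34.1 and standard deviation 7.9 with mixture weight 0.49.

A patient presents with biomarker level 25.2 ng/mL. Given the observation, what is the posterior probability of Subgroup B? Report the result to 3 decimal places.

The responsibility of component k is π_k f_k(x) divided by Σ_j π_j f_j(x).
Component likelihoods at x = 25.2 ng/mL:
  L_A = (1/(8.6·√(2π)))·exp(−(25.2−19.5)²/(2·8.6²)) = 0.046389·exp(-0.21965) = 0.0372409
  L_B = (1/(7.9·√(2π)))·exp(−(25.2−34.1)²/(2·7.9²)) = 0.050499·exp(-0.63459) = 0.0267721
Unnormalised posteriors:
  π_A·L_A = 0.51 × 0.0372409 = 0.0189929
  π_B·L_B = 0.49 × 0.0267721 = 0.0131183
Evidence: 0.0189929 + 0.0131183 = 0.0321112
So the posterior for Subgroup B is 0.0131183 / 0.0321112 ≈ 0.409.

0.409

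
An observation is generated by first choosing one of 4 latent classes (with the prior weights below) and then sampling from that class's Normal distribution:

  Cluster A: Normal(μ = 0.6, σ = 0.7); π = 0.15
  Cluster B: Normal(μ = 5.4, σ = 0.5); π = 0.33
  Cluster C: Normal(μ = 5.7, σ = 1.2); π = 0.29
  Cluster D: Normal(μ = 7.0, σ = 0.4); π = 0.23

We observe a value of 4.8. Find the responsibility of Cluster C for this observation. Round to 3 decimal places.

0.362

The responsibility of component k is π_k f_k(x) divided by Σ_j π_j f_j(x).
Evaluate each component's likelihood at the observed value:
  L_A = 8.67983e-09
  L_B = 0.388372
  L_C = 0.250948
  L_D = 2.69244e-07
Multiply by the mixture weights:
  π_A·L_A = 0.15 × 8.67983e-09 = 1.30197e-09
  π_B·L_B = 0.33 × 0.388372 = 0.128163
  π_C·L_C = 0.29 × 0.250948 = 0.0727749
  π_D·L_D = 0.23 × 2.69244e-07 = 6.19261e-08
Denominator: 1.30197e-09 + 0.128163 + 0.0727749 + 6.19261e-08 = 0.200938
Responsibility of Cluster C: 0.0727749 / 0.200938 ≈ 0.362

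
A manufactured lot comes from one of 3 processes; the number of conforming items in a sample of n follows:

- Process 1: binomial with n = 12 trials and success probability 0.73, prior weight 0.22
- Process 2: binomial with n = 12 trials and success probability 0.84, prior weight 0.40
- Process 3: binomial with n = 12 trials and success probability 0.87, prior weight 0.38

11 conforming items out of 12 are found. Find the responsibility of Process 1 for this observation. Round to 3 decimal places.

0.085

P(component k | x) = w_k·f_k(x) / marginal(x), where marginal(x) = Σ_j w_j·f_j(x).
Component likelihoods at x = 11 conforming items out of 12:
  L_1 = C(12,11)·0.73^11·0.27^1 = 12·0.0313727·0.27 = 0.101647
  L_2 = C(12,11)·0.84^11·0.16^1 = 12·0.146917·0.16 = 0.282081
  L_3 = C(12,11)·0.87^11·0.13^1 = 12·0.216128·0.13 = 0.33716
Weight by the priors:
  w_1·L_1 = 0.22 × 0.101647 = 0.0223624
  w_2·L_2 = 0.40 × 0.282081 = 0.112832
  w_3·L_3 = 0.38 × 0.33716 = 0.128121
Sum: 0.0223624 + 0.112832 + 0.128121 = 0.263316
So the posterior for Process 1 is 0.0223624 / 0.263316 ≈ 0.085.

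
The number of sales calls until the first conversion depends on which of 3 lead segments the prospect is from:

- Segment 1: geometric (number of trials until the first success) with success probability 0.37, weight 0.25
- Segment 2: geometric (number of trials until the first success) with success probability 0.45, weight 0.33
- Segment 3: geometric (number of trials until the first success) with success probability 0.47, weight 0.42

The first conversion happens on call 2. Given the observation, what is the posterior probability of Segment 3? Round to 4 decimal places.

P(component k | x) = π_k·f_k(x) / marginal(x), where marginal(x) = Σ_j π_j·f_j(x).
Geometric probabilities:
  f_1 = 0.2331
  f_2 = 0.2475
  f_3 = 0.2491
Weight by the priors:
  π_1·f_1 = 0.25 × 0.2331 = 0.058275
  π_2·f_2 = 0.33 × 0.2475 = 0.081675
  π_3·f_3 = 0.42 × 0.2491 = 0.104622
Marginal: 0.058275 + 0.081675 + 0.104622 = 0.244572
Responsibility of Segment 3: 0.104622 / 0.244572 ≈ 0.4278

0.4278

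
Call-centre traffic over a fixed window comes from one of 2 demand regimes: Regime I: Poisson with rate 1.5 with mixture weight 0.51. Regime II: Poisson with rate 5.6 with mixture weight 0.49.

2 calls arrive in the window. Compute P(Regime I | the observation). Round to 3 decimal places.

0.818

Apply Bayes' rule: the posterior for each component is proportional to its prior times its likelihood at x.
Evaluate each component's likelihood at the observed value:
  L_I = 0.251021
  L_II = 0.0579825
Unnormalised posteriors:
  P(Z=I)·L_I = 0.51 × 0.251021 = 0.128021
  P(Z=II)·L_II = 0.49 × 0.0579825 = 0.0284114
Denominator: 0.128021 + 0.0284114 = 0.156432
So the posterior for Regime I is 0.128021 / 0.156432 ≈ 0.818.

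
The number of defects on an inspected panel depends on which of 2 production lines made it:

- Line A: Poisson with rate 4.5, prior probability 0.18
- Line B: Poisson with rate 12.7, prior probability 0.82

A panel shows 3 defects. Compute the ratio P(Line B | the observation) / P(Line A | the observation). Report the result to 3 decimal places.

0.028

Only the two components matter; the odds are (π_i f_i(x)) / (π_j f_j(x)).
Poisson probabilities:
  p_A = e^(−4.5)·4.5^3/3! = 0.168718
  p_B = e^(−12.7)·12.7^3/3! = 0.00104165
Odds = (0.82/0.18) × (0.00104165/0.168718) = 4.55556 × 0.00617389 ≈ 0.028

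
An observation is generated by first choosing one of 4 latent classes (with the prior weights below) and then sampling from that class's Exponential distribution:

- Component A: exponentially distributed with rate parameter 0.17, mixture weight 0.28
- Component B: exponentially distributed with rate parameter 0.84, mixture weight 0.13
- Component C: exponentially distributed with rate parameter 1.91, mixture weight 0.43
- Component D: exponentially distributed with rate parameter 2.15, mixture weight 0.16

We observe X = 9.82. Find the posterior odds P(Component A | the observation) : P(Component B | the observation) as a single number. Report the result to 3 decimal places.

Since P(k|x) ∝ P(Z=k) f_k(x), the posterior odds are P(Z=i) f_i(x) / (P(Z=j) f_j(x)).
Component likelihoods at x = 9.82:
  L_A = 0.17·e^(−0.17·9.82) = 0.17·e^(−1.6694) = 0.0320212
  L_B = 0.84·e^(−0.84·9.82) = 0.84·e^(−8.2488) = 0.000219721
  L_C = 1.91·e^(−1.91·9.82) = 1.91·e^(−18.7562) = 1.36559e-08
  L_D = 2.15·e^(−2.15·9.82) = 2.15·e^(−21.1130) = 1.45606e-09
0.00896594 / 2.85637e-05 ≈ 313.893

313.893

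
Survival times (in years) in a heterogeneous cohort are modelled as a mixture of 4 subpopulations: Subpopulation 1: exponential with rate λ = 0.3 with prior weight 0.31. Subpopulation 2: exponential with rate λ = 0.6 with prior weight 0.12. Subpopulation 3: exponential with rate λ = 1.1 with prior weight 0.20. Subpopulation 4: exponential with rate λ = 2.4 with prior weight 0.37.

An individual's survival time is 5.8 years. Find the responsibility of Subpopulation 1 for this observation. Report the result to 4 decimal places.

0.8630

Posterior ∝ prior × likelihood, so P(k | x) ∝ w_k f_k(x); normalise over all components.
Component likelihoods at x = 5.8 years:
  p_1 = 0.0526561
  p_2 = 0.0184844
  p_3 = 0.00186464
  p_4 = 2.16188e-06
Unnormalised posteriors:
  w_1·p_1 = 0.31 × 0.0526561 = 0.0163234
  w_2·p_2 = 0.12 × 0.0184844 = 0.00221813
  w_3·p_3 = 0.20 × 0.00186464 = 0.000372927
  w_4·p_4 = 0.37 × 2.16188e-06 = 7.99896e-07
Normaliser: 0.0163234 + 0.00221813 + 0.000372927 + 7.99896e-07 = 0.0189153
So the posterior for Subpopulation 1 is 0.0163234 / 0.0189153 ≈ 0.8630.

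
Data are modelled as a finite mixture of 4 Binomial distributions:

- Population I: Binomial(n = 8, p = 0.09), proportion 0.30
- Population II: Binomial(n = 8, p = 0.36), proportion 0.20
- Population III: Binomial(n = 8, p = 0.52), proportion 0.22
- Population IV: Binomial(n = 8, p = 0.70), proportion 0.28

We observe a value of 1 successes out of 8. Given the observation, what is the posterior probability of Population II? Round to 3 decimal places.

0.178

P(component k | x) = π_k·f_k(x) / marginal(x), where marginal(x) = Σ_j π_j·f_j(x).
Component likelihoods at x = 1 successes out of 8:
  p_I = C(8,1)·0.09^1·0.91^7 = 8·0.09·0.516761 = 0.372068
  p_II = C(8,1)·0.36^1·0.64^7 = 8·0.36·0.0439805 = 0.126664
  p_III = C(8,1)·0.52^1·0.48^7 = 8·0.52·0.00587068 = 0.024422
  p_IV = C(8,1)·0.70^1·0.30^7 = 8·0.7·0.0002187 = 0.00122472
Unnormalised posteriors:
  π_I·p_I = 0.30 × 0.372068 = 0.11162
  π_II·p_II = 0.20 × 0.126664 = 0.0253327
  π_III·p_III = 0.22 × 0.024422 = 0.00537285
  π_IV·p_IV = 0.28 × 0.00122472 = 0.000342922
Evidence: 0.11162 + 0.0253327 + 0.00537285 + 0.000342922 = 0.142669
Responsibility of Population II: 0.0253327 / 0.142669 ≈ 0.178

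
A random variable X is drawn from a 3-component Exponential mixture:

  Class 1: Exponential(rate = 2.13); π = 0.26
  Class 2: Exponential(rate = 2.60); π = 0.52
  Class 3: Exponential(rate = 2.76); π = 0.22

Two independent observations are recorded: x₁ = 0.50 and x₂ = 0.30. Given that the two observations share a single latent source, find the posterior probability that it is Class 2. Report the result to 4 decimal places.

By Bayes' theorem, P(k | x) = w_k f_k(x) / Σ_j w_j f_j(x).
Since both observations come from the same component, the likelihood for component k is f_k(x₁)·f_k(x₂).
  f_1 = [2.13·e^(−2.13·0.50) = 2.13·e^(−1.0650) = 0.73427] × [1.12426] = 0.825508
  f_2 = [2.60·e^(−2.60·0.50) = 2.60·e^(−1.3000) = 0.708583] × [1.19186] = 0.844528
  f_3 = [2.76·e^(−2.76·0.50) = 2.76·e^(−1.3800) = 0.694357] × [1.20591] = 0.837329
Multiply by the mixture weights:
  w_1·f_1 = 0.26 × 0.825508 = 0.214632
  w_2·f_2 = 0.52 × 0.844528 = 0.439155
  w_3·f_3 = 0.22 × 0.837329 = 0.184212
Denominator: 0.214632 + 0.439155 + 0.184212 = 0.837999
Responsibility of Class 2: 0.439155 / 0.837999 ≈ 0.5241

0.5241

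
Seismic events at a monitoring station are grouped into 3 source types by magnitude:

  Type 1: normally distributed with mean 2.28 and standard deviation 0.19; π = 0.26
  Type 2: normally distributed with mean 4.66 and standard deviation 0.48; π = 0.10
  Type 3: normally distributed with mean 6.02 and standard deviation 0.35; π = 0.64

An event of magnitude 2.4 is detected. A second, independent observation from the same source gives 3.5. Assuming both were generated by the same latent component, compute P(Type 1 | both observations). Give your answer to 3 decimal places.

0.018

Apply Bayes' rule: the posterior for each component is proportional to its prior times its likelihood at x.
Since both observations come from the same component, the likelihood for component k is f_k(x₁)·f_k(x₂).
  L_1 = [(1/(0.19·√(2π)))·exp(−(2.4−2.28)²/(2·0.19²)) = 2.099696·exp(-0.19945) = 1.72004] × [2.33988e-09] = 4.02469e-09
  L_2 = [(1/(0.48·√(2π)))·exp(−(2.4−4.66)²/(2·0.48²)) = 0.831130·exp(-11.08420) = 1.27603e-05] × [0.0448197] = 5.71913e-07
  L_3 = [(1/(0.35·√(2π)))·exp(−(2.4−6.02)²/(2·0.35²)) = 1.139835·exp(-53.48735) = 6.7233e-24] × [6.30854e-12] = 4.24142e-35
Unnormalised posteriors:
  w_1·L_1 = 0.26 × 4.02469e-09 = 1.04642e-09
  w_2·L_2 = 0.10 × 5.71913e-07 = 5.71913e-08
  w_3·L_3 = 0.64 × 4.24142e-35 = 2.71451e-35
Denominator: 1.04642e-09 + 5.71913e-08 + 2.71451e-35 = 5.82377e-08
So the posterior for Type 1 is 1.04642e-09 / 5.82377e-08 ≈ 0.018.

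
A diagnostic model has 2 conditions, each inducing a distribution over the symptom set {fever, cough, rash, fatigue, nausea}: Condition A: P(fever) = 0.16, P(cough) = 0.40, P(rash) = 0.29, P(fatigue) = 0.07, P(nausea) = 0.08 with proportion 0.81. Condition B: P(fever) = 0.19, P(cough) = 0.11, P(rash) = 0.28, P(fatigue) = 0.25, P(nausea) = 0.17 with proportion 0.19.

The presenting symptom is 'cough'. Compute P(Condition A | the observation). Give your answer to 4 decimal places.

Apply Bayes' rule: the posterior for each component is proportional to its prior times its likelihood at x.
Evaluate each component's likelihood at the observed value:
  p_A = 0.4
  p_B = 0.11
Prior × likelihood for each component:
  P(Z=A)·p_A = 0.81 × 0.4 = 0.324
  P(Z=B)·p_B = 0.19 × 0.11 = 0.0209
Denominator: 0.324 + 0.0209 = 0.3449
P(Condition A | the observation) = 0.324 / 0.3449 ≈ 0.9394

0.9394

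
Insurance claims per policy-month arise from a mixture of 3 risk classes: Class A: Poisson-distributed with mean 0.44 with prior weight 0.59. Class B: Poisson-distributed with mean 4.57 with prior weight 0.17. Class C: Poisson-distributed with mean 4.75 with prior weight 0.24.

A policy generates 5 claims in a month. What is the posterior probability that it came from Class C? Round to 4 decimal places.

0.5881

Apply Bayes' rule: the posterior for each component is proportional to its prior times its likelihood at x.
Evaluate each component's likelihood at the observed value:
  f_A = e^(−0.44)·0.44^5/5! = 8.851e-05
  f_B = e^(−4.57)·4.57^5/5! = 0.172058
  f_C = e^(−4.75)·4.75^5/5! = 0.174336
Prior × likelihood for each component:
  P(Z=A)·f_A = 0.59 × 8.851e-05 = 5.22209e-05
  P(Z=B)·f_B = 0.17 × 0.172058 = 0.0292498
  P(Z=C)·f_C = 0.24 × 0.174336 = 0.0418407
Sum: 5.22209e-05 + 0.0292498 + 0.0418407 = 0.0711428
P(Class C | x) ≈ 0.5881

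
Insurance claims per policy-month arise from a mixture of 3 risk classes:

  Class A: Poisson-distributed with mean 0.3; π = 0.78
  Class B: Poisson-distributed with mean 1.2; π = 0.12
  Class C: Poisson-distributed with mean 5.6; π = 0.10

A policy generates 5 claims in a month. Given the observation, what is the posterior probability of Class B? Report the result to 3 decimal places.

Posterior ∝ prior × likelihood, so P(k | x) ∝ w_k f_k(x); normalise over all components.
Poisson probabilities:
  L_A = e^(−0.3)·0.3^5/5! = 1.50016e-05
  L_B = e^(−1.2)·1.2^5/5! = 0.00624556
  L_C = e^(−5.6)·5.6^5/5! = 0.169711
Weight by the priors:
  w_A·L_A = 0.78 × 1.50016e-05 = 1.17012e-05
  w_B·L_B = 0.12 × 0.00624556 = 0.000749468
  w_C·L_C = 0.10 × 0.169711 = 0.0169711
Marginal: 1.17012e-05 + 0.000749468 + 0.0169711 = 0.0177323
P(Class B | data) ≈ 0.042

0.042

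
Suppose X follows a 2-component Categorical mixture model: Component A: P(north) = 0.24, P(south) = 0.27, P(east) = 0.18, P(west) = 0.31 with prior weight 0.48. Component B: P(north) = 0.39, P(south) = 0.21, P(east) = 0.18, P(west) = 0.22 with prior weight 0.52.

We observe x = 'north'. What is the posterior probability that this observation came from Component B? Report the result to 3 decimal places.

The responsibility of component k is π_k f_k(x) divided by Σ_j π_j f_j(x).
Evaluate each component's likelihood at the observed value:
  p_A = 0.24
  p_B = 0.39
Multiply by the mixture weights:
  π_A·p_A = 0.48 × 0.24 = 0.1152
  π_B·p_B = 0.52 × 0.39 = 0.2028
Denominator: 0.1152 + 0.2028 = 0.318
So the posterior for Component B is 0.2028 / 0.318 ≈ 0.638.

0.638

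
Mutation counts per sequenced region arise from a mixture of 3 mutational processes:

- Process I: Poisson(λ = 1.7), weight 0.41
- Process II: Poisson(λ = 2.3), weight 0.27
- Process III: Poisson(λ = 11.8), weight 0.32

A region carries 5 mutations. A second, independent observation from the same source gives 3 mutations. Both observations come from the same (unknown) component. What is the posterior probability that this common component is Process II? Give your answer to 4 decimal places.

By Bayes' theorem, P(k | x) = P(Z=k) f_k(x) / Σ_j P(Z=j) f_j(x).
Since both observations come from the same component, the likelihood for component k is f_k(x₁)·f_k(x₂).
  L_I = [e^(−1.7)·1.7^5/5! = 0.0216154] × [0.149587] = 0.00323339
  L_II = [e^(−2.3)·2.3^5/5! = 0.053775] × [0.203308] = 0.0109329
  L_III = [e^(−11.8)·11.8^5/5! = 0.0143072] × [0.00205504] = 2.94018e-05
Weight by the priors:
  P(Z=I)·L_I = 0.41 × 0.00323339 = 0.00132569
  P(Z=II)·L_II = 0.27 × 0.0109329 = 0.00295188
  P(Z=III)·L_III = 0.32 × 2.94018e-05 = 9.40857e-06
Sum: 0.00132569 + 0.00295188 + 9.40857e-06 = 0.00428698
So the posterior for Process II is 0.00295188 / 0.00428698 ≈ 0.6886.

0.6886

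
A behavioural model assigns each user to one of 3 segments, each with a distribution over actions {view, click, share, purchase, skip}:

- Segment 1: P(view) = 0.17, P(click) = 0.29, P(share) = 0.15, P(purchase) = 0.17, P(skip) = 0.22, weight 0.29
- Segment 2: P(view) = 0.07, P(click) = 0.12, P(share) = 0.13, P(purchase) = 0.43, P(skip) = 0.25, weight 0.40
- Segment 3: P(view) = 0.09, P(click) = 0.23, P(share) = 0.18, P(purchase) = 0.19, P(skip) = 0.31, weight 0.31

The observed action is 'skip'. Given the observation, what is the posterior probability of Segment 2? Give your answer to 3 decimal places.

Apply Bayes' rule: the posterior for each component is proportional to its prior times its likelihood at x.
Evaluate each component's likelihood at the observed value:
  L_1 = P(skip | comp) = 0.22
  L_2 = P(skip | comp) = 0.25
  L_3 = P(skip | comp) = 0.31
Weight by the priors:
  P(Z=1)·L_1 = 0.29 × 0.22 = 0.0638
  P(Z=2)·L_2 = 0.40 × 0.25 = 0.1
  P(Z=3)·L_3 = 0.31 × 0.31 = 0.0961
Normaliser: 0.0638 + 0.1 + 0.0961 = 0.2599
So the posterior for Segment 2 is 0.1 / 0.2599 ≈ 0.385.

0.385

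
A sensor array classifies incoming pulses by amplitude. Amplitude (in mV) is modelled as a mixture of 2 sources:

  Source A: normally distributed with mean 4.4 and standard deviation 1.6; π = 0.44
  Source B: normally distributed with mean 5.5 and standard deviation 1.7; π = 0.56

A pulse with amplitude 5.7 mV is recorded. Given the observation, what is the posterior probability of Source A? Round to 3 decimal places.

Apply Bayes' rule: the posterior for each component is proportional to its prior times its likelihood at x.
Component likelihoods at x = 5.7 mV:
  L_A = 0.179242
  L_B = 0.233054
Prior × likelihood for each component:
  P(Z=A)·L_A = 0.44 × 0.179242 = 0.0788663
  P(Z=B)·L_B = 0.56 × 0.233054 = 0.13051
Sum: 0.0788663 + 0.13051 = 0.209376
P(Source A | data) ≈ 0.377

0.377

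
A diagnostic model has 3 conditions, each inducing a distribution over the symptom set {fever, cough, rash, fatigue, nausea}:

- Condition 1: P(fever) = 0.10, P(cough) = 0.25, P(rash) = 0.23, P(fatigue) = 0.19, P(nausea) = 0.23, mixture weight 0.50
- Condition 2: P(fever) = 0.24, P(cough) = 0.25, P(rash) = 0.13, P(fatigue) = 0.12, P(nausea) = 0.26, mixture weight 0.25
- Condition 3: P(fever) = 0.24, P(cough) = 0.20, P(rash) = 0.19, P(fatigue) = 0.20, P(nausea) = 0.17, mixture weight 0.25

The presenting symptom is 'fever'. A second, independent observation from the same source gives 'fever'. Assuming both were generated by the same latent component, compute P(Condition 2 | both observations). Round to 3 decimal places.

0.426

Posterior ∝ prior × likelihood, so P(k | x) ∝ P(Z=k) f_k(x); normalise over all components.
Since both observations come from the same component, the likelihood for component k is f_k(x₁)·f_k(x₂).
  L_1 = [0.1] × [0.1] = 0.01
  L_2 = [0.24] × [0.24] = 0.0576
  L_3 = [0.24] × [0.24] = 0.0576
Multiply by the mixture weights:
  P(Z=1)·L_1 = 0.50 × 0.01 = 0.005
  P(Z=2)·L_2 = 0.25 × 0.0576 = 0.0144
  P(Z=3)·L_3 = 0.25 × 0.0576 = 0.0144
Denominator: 0.005 + 0.0144 + 0.0144 = 0.0338
P(Condition 2 | x₁,x₂) = 0.0144 / 0.0338 ≈ 0.426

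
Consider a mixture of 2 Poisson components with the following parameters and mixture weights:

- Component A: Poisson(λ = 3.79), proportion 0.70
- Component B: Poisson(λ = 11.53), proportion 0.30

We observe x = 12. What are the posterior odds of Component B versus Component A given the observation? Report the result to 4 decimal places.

Posterior odds = (π_i f_i(x)) / (π_j f_j(x)); the normalising sum cancels.
Poisson probabilities:
  p_A = 0.000414341
  p_B = 0.113292
Odds = (0.30/0.70) × (0.113292/0.000414341) = 0.428571 × 273.427 ≈ 117.1831

117.1831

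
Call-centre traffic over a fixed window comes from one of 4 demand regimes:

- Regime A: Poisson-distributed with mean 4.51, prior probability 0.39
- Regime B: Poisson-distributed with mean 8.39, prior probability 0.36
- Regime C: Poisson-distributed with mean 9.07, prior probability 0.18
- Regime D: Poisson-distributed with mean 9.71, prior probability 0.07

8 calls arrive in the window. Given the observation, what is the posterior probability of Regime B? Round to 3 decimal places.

0.499

Posterior ∝ prior × likelihood, so P(k | x) ∝ π_k f_k(x); normalise over all components.
Component likelihoods at x = 8 calls:
  p_A = e^(−4.51)·4.51^8/8! = 0.04669
  p_B = e^(−8.39)·8.39^8/8! = 0.138307
  p_C = e^(−9.07)·9.07^8/8! = 0.130703
  p_D = e^(−9.71)·9.71^8/8! = 0.118914
Multiply by the mixture weights:
  π_A·p_A = 0.39 × 0.04669 = 0.0182091
  π_B·p_B = 0.36 × 0.138307 = 0.0497906
  π_C·p_C = 0.18 × 0.130703 = 0.0235266
  π_D·p_D = 0.07 × 0.118914 = 0.008324
Evidence: 0.0182091 + 0.0497906 + 0.0235266 + 0.008324 = 0.0998503
So the posterior for Regime B is 0.0497906 / 0.0998503 ≈ 0.499.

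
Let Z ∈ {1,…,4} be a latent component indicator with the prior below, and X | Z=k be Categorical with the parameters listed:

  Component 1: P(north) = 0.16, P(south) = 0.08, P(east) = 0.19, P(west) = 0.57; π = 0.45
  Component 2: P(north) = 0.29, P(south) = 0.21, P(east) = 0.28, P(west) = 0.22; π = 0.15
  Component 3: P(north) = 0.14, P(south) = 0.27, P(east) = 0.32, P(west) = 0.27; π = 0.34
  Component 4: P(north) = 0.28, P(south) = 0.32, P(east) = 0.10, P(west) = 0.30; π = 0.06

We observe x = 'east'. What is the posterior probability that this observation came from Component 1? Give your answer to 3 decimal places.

0.353

The responsibility of component k is π_k f_k(x) divided by Σ_j π_j f_j(x).
Evaluate each component's likelihood at the observed value:
  L_1 = 0.19
  L_2 = 0.28
  L_3 = 0.32
  L_4 = 0.1
Weight by the priors:
  π_1·L_1 = 0.45 × 0.19 = 0.0855
  π_2·L_2 = 0.15 × 0.28 = 0.042
  π_3·L_3 = 0.34 × 0.32 = 0.1088
  π_4·L_4 = 0.06 × 0.1 = 0.006
Normaliser: 0.0855 + 0.042 + 0.1088 + 0.006 = 0.2423
P(Component 1 | 'east') ≈ 0.353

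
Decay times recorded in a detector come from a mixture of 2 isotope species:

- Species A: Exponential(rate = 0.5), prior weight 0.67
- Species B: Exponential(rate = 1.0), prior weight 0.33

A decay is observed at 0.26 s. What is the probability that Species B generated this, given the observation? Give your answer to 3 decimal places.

0.464

P(component k | x) = P(Z=k)·f_k(x) / marginal(x), where marginal(x) = Σ_j P(Z=j)·f_j(x).
Exponential densities:
  L_A = 0.439048
  L_B = 0.771052
Weight by the priors:
  P(Z=A)·L_A = 0.67 × 0.439048 = 0.294162
  P(Z=B)·L_B = 0.33 × 0.771052 = 0.254447
Normaliser: 0.294162 + 0.254447 = 0.548609
Responsibility of Species B: 0.254447 / 0.548609 ≈ 0.464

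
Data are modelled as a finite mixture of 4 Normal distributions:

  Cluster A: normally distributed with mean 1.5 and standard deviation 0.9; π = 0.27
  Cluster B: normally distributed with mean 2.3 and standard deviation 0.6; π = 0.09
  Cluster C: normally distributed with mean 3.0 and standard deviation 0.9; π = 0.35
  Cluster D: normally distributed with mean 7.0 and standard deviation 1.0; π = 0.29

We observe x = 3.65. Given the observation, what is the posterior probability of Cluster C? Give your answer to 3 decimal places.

0.908

Apply Bayes' rule: the posterior for each component is proportional to its prior times its likelihood at x.
Evaluate each component's likelihood at the observed value:
  f_A = (1/(0.9·√(2π)))·exp(−(3.65−1.5)²/(2·0.9²)) = 0.443269·exp(-2.85340) = 0.0255537
  f_B = (1/(0.6·√(2π)))·exp(−(3.65−2.3)²/(2·0.6²)) = 0.664904·exp(-2.53125) = 0.0528994
  f_C = (1/(0.9·√(2π)))·exp(−(3.65−3.0)²/(2·0.9²)) = 0.443269·exp(-0.26080) = 0.341509
  f_D = (1/(1.0·√(2π)))·exp(−(3.65−7.0)²/(2·1.0²)) = 0.398942·exp(-5.61125) = 0.00145873
Weight by the priors:
  π_A·f_A = 0.27 × 0.0255537 = 0.0068995
  π_B·f_B = 0.09 × 0.0528994 = 0.00476095
  π_C·f_C = 0.35 × 0.341509 = 0.119528
  π_D·f_D = 0.29 × 0.00145873 = 0.000423032
Normaliser: 0.0068995 + 0.00476095 + 0.119528 + 0.000423032 = 0.131612
So the posterior for Cluster C is 0.119528 / 0.131612 ≈ 0.908.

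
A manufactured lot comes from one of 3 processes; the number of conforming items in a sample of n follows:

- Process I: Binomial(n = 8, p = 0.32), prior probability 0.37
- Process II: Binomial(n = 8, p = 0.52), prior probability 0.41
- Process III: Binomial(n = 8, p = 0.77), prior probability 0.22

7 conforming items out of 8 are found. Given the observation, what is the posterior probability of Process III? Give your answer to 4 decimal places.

P(component k | x) = π_k·f_k(x) / marginal(x), where marginal(x) = Σ_j π_j·f_j(x).
Binomial probabilities:
  p_I = C(8,7)·0.32^7·0.68^1 = 8·0.000343597·0.68 = 0.00186917
  p_II = C(8,7)·0.52^7·0.48^1 = 8·0.0102807·0.48 = 0.039478
  p_III = C(8,7)·0.77^7·0.23^1 = 8·0.160485·0.23 = 0.295293
Weight by the priors:
  π_I·p_I = 0.37 × 0.00186917 = 0.000691593
  π_II·p_II = 0.41 × 0.039478 = 0.016186
  π_III·p_III = 0.22 × 0.295293 = 0.0649644
Evidence: 0.000691593 + 0.016186 + 0.0649644 = 0.081842
So the posterior for Process III is 0.0649644 / 0.081842 ≈ 0.7938.

0.7938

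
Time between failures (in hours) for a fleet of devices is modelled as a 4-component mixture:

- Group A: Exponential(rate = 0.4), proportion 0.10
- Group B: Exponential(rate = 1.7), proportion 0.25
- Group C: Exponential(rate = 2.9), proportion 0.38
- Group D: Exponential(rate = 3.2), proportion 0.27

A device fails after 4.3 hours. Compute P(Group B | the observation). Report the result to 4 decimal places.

0.0381

P(component k | x) = P(Z=k)·f_k(x) / marginal(x), where marginal(x) = Σ_j P(Z=j)·f_j(x).
Evaluate each component's likelihood at the observed value:
  f_A = 0.0716265
  f_B = 0.00113699
  f_C = 1.11364e-05
  f_D = 3.38266e-06
Weight by the priors:
  P(Z=A)·f_A = 0.10 × 0.0716265 = 0.00716265
  P(Z=B)·f_B = 0.25 × 0.00113699 = 0.000284247
  P(Z=C)·f_C = 0.38 × 1.11364e-05 = 4.23184e-06
  P(Z=D)·f_D = 0.27 × 3.38266e-06 = 9.13317e-07
Marginal: 0.00716265 + 0.000284247 + 4.23184e-06 + 9.13317e-07 = 0.00745204
Responsibility of Group B: 0.000284247 / 0.00745204 ≈ 0.0381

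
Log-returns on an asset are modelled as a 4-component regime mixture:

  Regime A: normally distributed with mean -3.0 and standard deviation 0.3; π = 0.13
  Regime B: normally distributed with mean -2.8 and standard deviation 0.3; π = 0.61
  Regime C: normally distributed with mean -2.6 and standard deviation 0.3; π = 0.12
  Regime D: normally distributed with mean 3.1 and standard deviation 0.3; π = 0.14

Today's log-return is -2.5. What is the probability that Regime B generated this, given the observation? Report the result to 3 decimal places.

P(component k | x) = π_k·f_k(x) / marginal(x), where marginal(x) = Σ_j π_j·f_j(x).
Normal densities:
  f_A = (1/(0.3·√(2π)))·exp(−(-2.5−-3.0)²/(2·0.3²)) = 1.329808·exp(-1.38889) = 0.33159
  f_B = (1/(0.3·√(2π)))·exp(−(-2.5−-2.8)²/(2·0.3²)) = 1.329808·exp(-0.50000) = 0.806569
  f_C = (1/(0.3·√(2π)))·exp(−(-2.5−-2.6)²/(2·0.3²)) = 1.329808·exp(-0.05556) = 1.25794
  f_D = (1/(0.3·√(2π)))·exp(−(-2.5−3.1)²/(2·0.3²)) = 1.329808·exp(-174.22222) = 2.88429e-76
Multiply by the mixture weights:
  π_A·f_A = 0.13 × 0.33159 = 0.0431068
  π_B·f_B = 0.61 × 0.806569 = 0.492007
  π_C·f_C = 0.12 × 1.25794 = 0.150953
  π_D·f_D = 0.14 × 2.88429e-76 = 4.03801e-77
Marginal: 0.0431068 + 0.492007 + 0.150953 + 4.03801e-77 = 0.686067
P(Regime B | x) ≈ 0.717

0.717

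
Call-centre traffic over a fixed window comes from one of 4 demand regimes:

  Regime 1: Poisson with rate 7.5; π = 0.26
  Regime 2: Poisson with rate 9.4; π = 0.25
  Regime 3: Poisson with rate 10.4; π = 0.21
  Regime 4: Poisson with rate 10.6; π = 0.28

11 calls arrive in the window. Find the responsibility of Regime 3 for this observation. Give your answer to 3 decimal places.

The responsibility of component k is π_k f_k(x) divided by Σ_j π_j f_j(x).
Poisson probabilities:
  L_1 = 0.0585207
  L_2 = 0.104926
  L_3 = 0.117368
  L_4 = 0.118492
Unnormalised posteriors:
  π_1·L_1 = 0.26 × 0.0585207 = 0.0152154
  π_2·L_2 = 0.25 × 0.104926 = 0.0262315
  π_3·L_3 = 0.21 × 0.117368 = 0.0246472
  π_4·L_4 = 0.28 × 0.118492 = 0.0331776
Evidence: 0.0152154 + 0.0262315 + 0.0246472 + 0.0331776 = 0.0992717
P(Regime 3 | x) ≈ 0.248

0.248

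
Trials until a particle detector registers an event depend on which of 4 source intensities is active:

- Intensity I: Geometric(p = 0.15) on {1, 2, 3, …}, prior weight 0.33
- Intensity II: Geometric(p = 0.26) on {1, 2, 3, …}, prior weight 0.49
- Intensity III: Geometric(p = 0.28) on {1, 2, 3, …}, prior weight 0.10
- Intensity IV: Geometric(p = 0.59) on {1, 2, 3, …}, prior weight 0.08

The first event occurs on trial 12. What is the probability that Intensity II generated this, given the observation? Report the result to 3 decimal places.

Apply Bayes' rule: the posterior for each component is proportional to its prior times its likelihood at x.
Component likelihoods at x = 12:
  p_I = 0.15·(1−0.15)^11 = 0.15·0.167343 = 0.0251015
  p_II = 0.26·(1−0.26)^11 = 0.26·0.0364375 = 0.00947376
  p_III = 0.28·(1−0.28)^11 = 0.28·0.0269561 = 0.00754771
  p_IV = 0.59·(1−0.59)^11 = 0.59·5.50329e-05 = 3.24694e-05
Unnormalised posteriors:
  π_I·p_I = 0.33 × 0.0251015 = 0.00828349
  π_II·p_II = 0.49 × 0.00947376 = 0.00464214
  π_III·p_III = 0.10 × 0.00754771 = 0.000754771
  π_IV·p_IV = 0.08 × 3.24694e-05 = 2.59755e-06
Evidence: 0.00828349 + 0.00464214 + 0.000754771 + 2.59755e-06 = 0.013683
So the posterior for Intensity II is 0.00464214 / 0.013683 ≈ 0.339.

0.339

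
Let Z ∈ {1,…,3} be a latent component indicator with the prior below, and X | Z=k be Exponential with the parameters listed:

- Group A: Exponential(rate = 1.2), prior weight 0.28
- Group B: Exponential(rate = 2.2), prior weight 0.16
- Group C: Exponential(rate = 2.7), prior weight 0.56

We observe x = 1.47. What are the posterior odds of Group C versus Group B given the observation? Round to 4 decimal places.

The posterior odds equal the prior odds times the likelihood ratio: (π_i/π_j)·(f_i(x)/f_j(x)).
Evaluate each component's likelihood at the observed value:
  p_A = 1.2·e^(−1.2·1.47) = 1.2·e^(−1.7640) = 0.20563
  p_B = 2.2·e^(−2.2·1.47) = 2.2·e^(−3.2340) = 0.0866791
  p_C = 2.7·e^(−2.7·1.47) = 2.7·e^(−3.9690) = 0.0510093
0.0285652 / 0.0138687 ≈ 2.0597

2.0597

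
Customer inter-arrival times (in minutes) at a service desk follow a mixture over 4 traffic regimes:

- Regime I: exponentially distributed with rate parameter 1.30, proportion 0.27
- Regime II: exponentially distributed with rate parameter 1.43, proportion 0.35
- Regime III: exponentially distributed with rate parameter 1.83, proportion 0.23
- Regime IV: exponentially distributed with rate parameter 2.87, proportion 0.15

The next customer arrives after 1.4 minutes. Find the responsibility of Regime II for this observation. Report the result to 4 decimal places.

Posterior ∝ prior × likelihood, so P(k | x) ∝ w_k f_k(x); normalise over all components.
Exponential densities:
  f_I = 0.210633
  f_II = 0.193143
  f_III = 0.141185
  f_IV = 0.0516282
Weight by the priors:
  w_I·f_I = 0.27 × 0.210633 = 0.056871
  w_II·f_II = 0.35 × 0.193143 = 0.0676
  w_III·f_III = 0.23 × 0.141185 = 0.0324726
  w_IV·f_IV = 0.15 × 0.0516282 = 0.00774422
Denominator: 0.056871 + 0.0676 + 0.0324726 + 0.00774422 = 0.164688
P(Regime II | data) ≈ 0.4105

0.4105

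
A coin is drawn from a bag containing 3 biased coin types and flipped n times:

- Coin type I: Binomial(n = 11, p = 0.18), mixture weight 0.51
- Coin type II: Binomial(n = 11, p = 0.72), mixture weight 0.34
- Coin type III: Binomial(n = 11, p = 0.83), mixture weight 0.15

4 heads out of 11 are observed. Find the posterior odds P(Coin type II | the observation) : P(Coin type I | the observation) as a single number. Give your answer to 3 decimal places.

Only the two components matter; the odds are (π_i f_i(x)) / (π_j f_j(x)).
Binomial probabilities:
  L_I = 0.0863577
  L_II = 0.011966
  L_III = 0.000642641
Odds = (0.34/0.51) × (0.011966/0.0863577) = 0.666667 × 0.138564 ≈ 0.092

0.092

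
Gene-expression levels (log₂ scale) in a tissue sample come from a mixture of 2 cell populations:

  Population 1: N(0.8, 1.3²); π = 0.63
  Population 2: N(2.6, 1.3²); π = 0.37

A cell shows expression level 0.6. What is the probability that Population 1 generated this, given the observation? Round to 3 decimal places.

0.846

Apply Bayes' rule: the posterior for each component is proportional to its prior times its likelihood at x.
Evaluate each component's likelihood at the observed value:
  f_1 = 0.303268
  f_2 = 0.0939742
Prior × likelihood for each component:
  π_1·f_1 = 0.63 × 0.303268 = 0.191059
  π_2·f_2 = 0.37 × 0.0939742 = 0.0347705
Evidence: 0.191059 + 0.0347705 = 0.22583
P(Population 1 | 0.6) ≈ 0.846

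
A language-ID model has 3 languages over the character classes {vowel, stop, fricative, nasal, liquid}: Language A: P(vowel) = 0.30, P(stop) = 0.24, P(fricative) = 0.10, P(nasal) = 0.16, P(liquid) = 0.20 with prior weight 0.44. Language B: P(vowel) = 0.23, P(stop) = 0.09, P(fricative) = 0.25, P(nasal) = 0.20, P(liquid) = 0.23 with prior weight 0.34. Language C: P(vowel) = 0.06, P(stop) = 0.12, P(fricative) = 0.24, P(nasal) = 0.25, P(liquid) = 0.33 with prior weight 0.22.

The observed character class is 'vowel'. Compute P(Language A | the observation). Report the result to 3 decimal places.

0.591

Posterior ∝ prior × likelihood, so P(k | x) ∝ P(Z=k) f_k(x); normalise over all components.
Component likelihoods at x = 'vowel':
  L_A = P(vowel | comp) = 0.30
  L_B = P(vowel | comp) = 0.23
  L_C = P(vowel | comp) = 0.06
Unnormalised posteriors:
  P(Z=A)·L_A = 0.44 × 0.3 = 0.132
  P(Z=B)·L_B = 0.34 × 0.23 = 0.0782
  P(Z=C)·L_C = 0.22 × 0.06 = 0.0132
Marginal: 0.132 + 0.0782 + 0.0132 = 0.2234
P(Language A | the observation) = 0.132 / 0.2234 ≈ 0.591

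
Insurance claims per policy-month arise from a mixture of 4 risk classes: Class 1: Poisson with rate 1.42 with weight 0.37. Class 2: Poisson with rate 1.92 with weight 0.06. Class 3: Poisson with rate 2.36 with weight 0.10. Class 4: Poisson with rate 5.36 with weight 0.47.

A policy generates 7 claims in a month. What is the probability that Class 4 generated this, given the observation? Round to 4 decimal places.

By Bayes' theorem, P(k | x) = P(Z=k) f_k(x) / Σ_j P(Z=j) f_j(x).
Poisson probabilities:
  f_1 = e^(−1.42)·1.42^7/7! = 0.000558328
  f_2 = e^(−1.92)·1.92^7/7! = 0.0027979
  f_3 = e^(−2.36)·2.36^7/7! = 0.00763868
  f_4 = e^(−5.36)·5.36^7/7! = 0.118551
Weight by the priors:
  P(Z=1)·f_1 = 0.37 × 0.000558328 = 0.000206582
  P(Z=2)·f_2 = 0.06 × 0.0027979 = 0.000167874
  P(Z=3)·f_3 = 0.10 × 0.00763868 = 0.000763868
  P(Z=4)·f_4 = 0.47 × 0.118551 = 0.0557189
Evidence: 0.000206582 + 0.000167874 + 0.000763868 + 0.0557189 = 0.0568572
Responsibility of Class 4: 0.0557189 / 0.0568572 ≈ 0.9800

0.9800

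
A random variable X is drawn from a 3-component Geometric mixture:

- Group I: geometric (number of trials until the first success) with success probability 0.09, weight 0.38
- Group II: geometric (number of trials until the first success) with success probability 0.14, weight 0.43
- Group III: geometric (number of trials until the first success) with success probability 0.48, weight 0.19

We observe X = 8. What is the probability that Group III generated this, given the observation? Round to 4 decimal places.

0.0237

Posterior ∝ prior × likelihood, so P(k | x) ∝ π_k f_k(x); normalise over all components.
Evaluate each component's likelihood at the observed value:
  f_I = 0.0465085
  f_II = 0.0487099
  f_III = 0.00493474
Multiply by the mixture weights:
  π_I·f_I = 0.38 × 0.0465085 = 0.0176732
  π_II·f_II = 0.43 × 0.0487099 = 0.0209453
  π_III·f_III = 0.19 × 0.00493474 = 0.000937601
Evidence: 0.0176732 + 0.0209453 + 0.000937601 = 0.0395561
So the posterior for Group III is 0.000937601 / 0.0395561 ≈ 0.0237.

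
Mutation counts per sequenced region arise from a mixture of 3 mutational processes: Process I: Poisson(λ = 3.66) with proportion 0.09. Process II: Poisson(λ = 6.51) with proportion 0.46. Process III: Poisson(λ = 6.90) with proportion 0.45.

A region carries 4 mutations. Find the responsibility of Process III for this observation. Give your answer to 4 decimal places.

0.3845

Posterior ∝ prior × likelihood, so P(k | x) ∝ π_k f_k(x); normalise over all components.
Evaluate each component's likelihood at the observed value:
  f_I = 0.192396
  f_II = 0.111392
  f_III = 0.0951816
Weight by the priors:
  π_I·f_I = 0.09 × 0.192396 = 0.0173156
  π_II·f_II = 0.46 × 0.111392 = 0.0512405
  π_III·f_III = 0.45 × 0.0951816 = 0.0428317
Marginal: 0.0173156 + 0.0512405 + 0.0428317 = 0.111388
P(Process III | x) ≈ 0.3845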